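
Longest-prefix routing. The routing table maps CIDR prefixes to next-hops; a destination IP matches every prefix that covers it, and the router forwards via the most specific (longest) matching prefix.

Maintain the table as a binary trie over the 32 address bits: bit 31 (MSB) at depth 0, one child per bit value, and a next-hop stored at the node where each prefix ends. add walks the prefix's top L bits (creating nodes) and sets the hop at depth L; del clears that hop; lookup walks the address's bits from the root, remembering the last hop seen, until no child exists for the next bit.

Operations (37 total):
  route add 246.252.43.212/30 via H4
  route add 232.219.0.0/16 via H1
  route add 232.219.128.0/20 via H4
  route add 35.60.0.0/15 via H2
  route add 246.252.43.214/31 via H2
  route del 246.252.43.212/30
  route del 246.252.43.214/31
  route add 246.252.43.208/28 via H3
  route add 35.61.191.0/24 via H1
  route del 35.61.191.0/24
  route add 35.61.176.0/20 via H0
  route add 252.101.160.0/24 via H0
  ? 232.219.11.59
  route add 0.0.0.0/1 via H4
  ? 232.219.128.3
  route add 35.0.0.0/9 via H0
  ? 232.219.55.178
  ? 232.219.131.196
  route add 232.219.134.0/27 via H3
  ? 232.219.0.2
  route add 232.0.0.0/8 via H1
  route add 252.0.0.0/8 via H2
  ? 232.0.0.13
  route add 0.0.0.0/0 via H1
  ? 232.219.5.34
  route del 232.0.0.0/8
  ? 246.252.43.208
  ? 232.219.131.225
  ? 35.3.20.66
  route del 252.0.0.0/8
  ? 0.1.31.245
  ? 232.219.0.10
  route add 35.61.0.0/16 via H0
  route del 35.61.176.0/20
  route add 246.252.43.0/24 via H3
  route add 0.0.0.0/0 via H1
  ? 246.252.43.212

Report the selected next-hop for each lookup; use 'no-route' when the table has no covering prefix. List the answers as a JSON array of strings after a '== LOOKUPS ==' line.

Apply in order:
  + 246.252.43.212/30 (H4) depth=30
  + 232.219.0.0/16 (H1) depth=16
  + 232.219.128.0/20 (H4) depth=20
  + 35.60.0.0/15 (H2) depth=15
  + 246.252.43.214/31 (H2) depth=31
  del 246.252.43.212/30 (clear depth 30)
  del 246.252.43.214/31 (clear depth 31)
  + 246.252.43.208/28 (H3) depth=28
  + 35.61.191.0/24 (H1) depth=24
  del 35.61.191.0/24 (clear depth 24)
  + 35.61.176.0/20 (H0) depth=20
  + 252.101.160.0/24 (H0) depth=24
  lookup 232.219.11.59: bits 1110100011011011 walk d0:-→d1:-→d2:-→d3:-→d4:-→d5:-→d6:-→d7:-→d8:-→d9:-→d10:-→d11:-→d12:-→d13:-→d14:-→d15:-→d16:H1 -> H1
  + 0.0.0.0/1 (H4) depth=1
  lookup 232.219.128.3: bits 11101000110110111000 walk d0:-→d1:-→d2:-→d3:-→d4:-→d5:-→d6:-→d7:-→d8:-→d9:-→d10:-→d11:-→d12:-→d13:-→d14:-→d15:-→d16:H1→d17:-→d18:-→d19:-→d20:H4 -> H4
  + 35.0.0.0/9 (H0) depth=9
  lookup 232.219.55.178: bits 1110100011011011 walk d0:-→d1:-→d2:-→d3:-→d4:-→d5:-→d6:-→d7:-→d8:-→d9:-→d10:-→d11:-→d12:-→d13:-→d14:-→d15:-→d16:H1 -> H1
  lookup 232.219.131.196: bits 11101000110110111000 walk d0:-→d1:-→d2:-→d3:-→d4:-→d5:-→d6:-→d7:-→d8:-→d9:-→d10:-→d11:-→d12:-→d13:-→d14:-→d15:-→d16:H1→d17:-→d18:-→d19:-→d20:H4 -> H4
  + 232.219.134.0/27 (H3) depth=27
  lookup 232.219.0.2: bits 1110100011011011 walk d0:-→d1:-→d2:-→d3:-→d4:-→d5:-→d6:-→d7:-→d8:-→d9:-→d10:-→d11:-→d12:-→d13:-→d14:-→d15:-→d16:H1 -> H1
  + 232.0.0.0/8 (H1) depth=8
  + 252.0.0.0/8 (H2) depth=8
  lookup 232.0.0.13: bits 11101000 walk d0:-→d1:-→d2:-→d3:-→d4:-→d5:-→d6:-→d7:-→d8:H1 -> H1
  + 0.0.0.0/0 (H1) depth=0
  lookup 232.219.5.34: bits 1110100011011011 walk d0:H1→d1:-→d2:-→d3:-→d4:-→d5:-→d6:-→d7:-→d8:H1→d9:-→d10:-→d11:-→d12:-→d13:-→d14:-→d15:-→d16:H1 -> H1
  del 232.0.0.0/8 (clear depth 8)
  lookup 246.252.43.208: bits 11110110111111000010101111010 walk d0:H1→d1:-→d2:-→d3:-→d4:-→d5:-→d6:-→d7:-→d8:-→d9:-→d10:-→d11:-→d12:-→d13:-→d14:-→d15:-→d16:-→d17:-→d18:-→d19:-→d20:-→d21:-→d22:-→d23:-→d24:-→d25:-→d26:-→d27:-→d28:H3→d29:- -> H3
  lookup 232.219.131.225: bits 111010001101101110000 walk d0:H1→d1:-→d2:-→d3:-→d4:-→d5:-→d6:-→d7:-→d8:-→d9:-→d10:-→d11:-→d12:-→d13:-→d14:-→d15:-→d16:H1→d17:-→d18:-→d19:-→d20:H4→d21:- -> H4
  lookup 35.3.20.66: bits 0010001100 walk d0:H1→d1:H4→d2:-→d3:-→d4:-→d5:-→d6:-→d7:-→d8:-→d9:H0→d10:- -> H0
  del 252.0.0.0/8 (clear depth 8)
  lookup 0.1.31.245: bits 00 walk d0:H1→d1:H4→d2:- -> H4
  lookup 232.219.0.10: bits 1110100011011011 walk d0:H1→d1:-→d2:-→d3:-→d4:-→d5:-→d6:-→d7:-→d8:-→d9:-→d10:-→d11:-→d12:-→d13:-→d14:-→d15:-→d16:H1 -> H1
  + 35.61.0.0/16 (H0) depth=16
  del 35.61.176.0/20 (clear depth 20)
  + 246.252.43.0/24 (H3) depth=24
  + 0.0.0.0/0 (H1) depth=0
  lookup 246.252.43.212: bits 111101101111110000101011110101 walk d0:H1→d1:-→d2:-→d3:-→d4:-→d5:-→d6:-→d7:-→d8:-→d9:-→d10:-→d11:-→d12:-→d13:-→d14:-→d15:-→d16:-→d17:-→d18:-→d19:-→d20:-→d21:-→d22:-→d23:-→d24:H3→d25:-→d26:-→d27:-→d28:H3→d29:-→d30:- -> H3

== LOOKUPS ==
["H1","H4","H1","H4","H1","H1","H1","H3","H4","H0","H4","H1","H3"]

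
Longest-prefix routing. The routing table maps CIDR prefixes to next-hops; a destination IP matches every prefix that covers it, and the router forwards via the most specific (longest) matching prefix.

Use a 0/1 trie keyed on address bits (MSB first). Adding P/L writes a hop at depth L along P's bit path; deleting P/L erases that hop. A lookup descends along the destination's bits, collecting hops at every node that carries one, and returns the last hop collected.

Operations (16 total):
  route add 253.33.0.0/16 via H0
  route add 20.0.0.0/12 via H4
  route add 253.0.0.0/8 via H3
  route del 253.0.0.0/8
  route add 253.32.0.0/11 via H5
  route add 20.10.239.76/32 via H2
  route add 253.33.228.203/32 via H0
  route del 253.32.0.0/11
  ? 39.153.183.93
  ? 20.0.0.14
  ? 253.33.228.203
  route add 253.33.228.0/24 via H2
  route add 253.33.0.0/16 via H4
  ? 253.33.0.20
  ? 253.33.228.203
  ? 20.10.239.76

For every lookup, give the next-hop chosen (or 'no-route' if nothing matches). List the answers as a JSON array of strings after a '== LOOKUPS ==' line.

Apply in order:
  + 253.33.0.0/16 (H0) depth=16
  + 20.0.0.0/12 (H4) depth=12
  + 253.0.0.0/8 (H3) depth=8
  - 253.0.0.0/8 clear@8
  + 253.32.0.0/11 (H5) depth=11
  + 20.10.239.76/32 (H2) depth=32
  + 253.33.228.203/32 (H0) depth=32
  - 253.32.0.0/11 clear@11
  lookup 39.153.183.93: bits 00 walk d0:-→d1:-→d2:- -> no-route
  lookup 20.0.0.14: bits 000101000000 walk d0:-→d1:-→d2:-→d3:-→d4:-→d5:-→d6:-→d7:-→d8:-→d9:-→d10:-→d11:-→d12:H4 -> H4
  lookup 253.33.228.203: bits 11111101001000011110010011001011 walk d0:-→d1:-→d2:-→d3:-→d4:-→d5:-→d6:-→d7:-→d8:-→d9:-→d10:-→d11:-→d12:-→d13:-→d14:-→d15:-→d16:H0→d17:-→d18:-→d19:-→d20:-→d21:-→d22:-→d23:-→d24:-→d25:-→d26:-→d27:-→d28:-→d29:-→d30:-→d31:-→d32:H0 -> H0
  + 253.33.228.0/24 (H2) depth=24
  + 253.33.0.0/16 (H4) depth=16
  lookup 253.33.0.20: bits 1111110100100001 walk d0:-→d1:-→d2:-→d3:-→d4:-→d5:-→d6:-→d7:-→d8:-→d9:-→d10:-→d11:-→d12:-→d13:-→d14:-→d15:-→d16:H4 -> H4
  lookup 253.33.228.203: bits 11111101001000011110010011001011 walk d0:-→d1:-→d2:-→d3:-→d4:-→d5:-→d6:-→d7:-→d8:-→d9:-→d10:-→d11:-→d12:-→d13:-→d14:-→d15:-→d16:H4→d17:-→d18:-→d19:-→d20:-→d21:-→d22:-→d23:-→d24:H2→d25:-→d26:-→d27:-→d28:-→d29:-→d30:-→d31:-→d32:H0 -> H0
  lookup 20.10.239.76: bits 00010100000010101110111101001100 walk d0:-→d1:-→d2:-→d3:-→d4:-→d5:-→d6:-→d7:-→d8:-→d9:-→d10:-→d11:-→d12:H4→d13:-→d14:-→d15:-→d16:-→d17:-→d18:-→d19:-→d20:-→d21:-→d22:-→d23:-→d24:-→d25:-→d26:-→d27:-→d28:-→d29:-→d30:-→d31:-→d32:H2 -> H2

== LOOKUPS ==
["no-route","H4","H0","H4","H0","H2"]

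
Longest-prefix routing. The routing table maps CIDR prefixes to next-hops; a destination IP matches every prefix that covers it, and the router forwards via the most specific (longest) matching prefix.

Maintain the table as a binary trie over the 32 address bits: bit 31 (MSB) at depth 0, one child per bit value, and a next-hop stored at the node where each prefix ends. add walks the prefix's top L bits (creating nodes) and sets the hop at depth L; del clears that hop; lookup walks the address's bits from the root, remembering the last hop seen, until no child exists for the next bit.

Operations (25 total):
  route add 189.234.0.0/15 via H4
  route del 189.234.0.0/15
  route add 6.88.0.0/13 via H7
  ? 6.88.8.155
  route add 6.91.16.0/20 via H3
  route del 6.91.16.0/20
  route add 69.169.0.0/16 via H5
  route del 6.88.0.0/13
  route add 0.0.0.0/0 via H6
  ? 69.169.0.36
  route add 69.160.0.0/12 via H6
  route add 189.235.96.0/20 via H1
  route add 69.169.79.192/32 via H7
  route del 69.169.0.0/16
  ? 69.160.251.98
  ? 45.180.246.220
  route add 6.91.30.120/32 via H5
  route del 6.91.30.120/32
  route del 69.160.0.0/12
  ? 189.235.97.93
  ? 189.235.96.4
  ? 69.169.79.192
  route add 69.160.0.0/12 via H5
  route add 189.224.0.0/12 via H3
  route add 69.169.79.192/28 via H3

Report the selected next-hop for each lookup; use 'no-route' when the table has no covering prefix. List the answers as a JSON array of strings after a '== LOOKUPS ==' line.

Trace:
  add 189.234.0.0/15 -> H4 at depth 15
  - 189.234.0.0/15 clear@15
  add 6.88.0.0/13 -> H7 at depth 13
  Q 6.88.8.155: descend 0000011001011 ; hops seen [H7] ; pick H7
  add 6.91.16.0/20 -> H3 at depth 20
  - 6.91.16.0/20 clear@20
  add 69.169.0.0/16 -> H5 at depth 16
  - 6.88.0.0/13 clear@13
  add 0.0.0.0/0 -> H6 at depth 0
  Q 69.169.0.36: descend 0100010110101001 ; hops seen [H6,H5] ; pick H5
  add 69.160.0.0/12 -> H6 at depth 12
  add 189.235.96.0/20 -> H1 at depth 20
  add 69.169.79.192/32 -> H7 at depth 32
  - 69.169.0.0/16 clear@16
  Q 69.160.251.98: descend 010001011010 ; hops seen [H6,H6] ; pick H6
  Q 45.180.246.220: descend 00 ; hops seen [H6] ; pick H6
  add 6.91.30.120/32 -> H5 at depth 32
  - 6.91.30.120/32 clear@32
  - 69.160.0.0/12 clear@12
  Q 189.235.97.93: descend 10111101111010110110 ; hops seen [H6,H1] ; pick H1
  Q 189.235.96.4: descend 10111101111010110110 ; hops seen [H6,H1] ; pick H1
  Q 69.169.79.192: descend 01000101101010010100111111000000 ; hops seen [H6,H7] ; pick H7
  add 69.160.0.0/12 -> H5 at depth 12
  add 189.224.0.0/12 -> H3 at depth 12
  add 69.169.79.192/28 -> H3 at depth 28

== LOOKUPS ==
["H7","H5","H6","H6","H1","H1","H7"]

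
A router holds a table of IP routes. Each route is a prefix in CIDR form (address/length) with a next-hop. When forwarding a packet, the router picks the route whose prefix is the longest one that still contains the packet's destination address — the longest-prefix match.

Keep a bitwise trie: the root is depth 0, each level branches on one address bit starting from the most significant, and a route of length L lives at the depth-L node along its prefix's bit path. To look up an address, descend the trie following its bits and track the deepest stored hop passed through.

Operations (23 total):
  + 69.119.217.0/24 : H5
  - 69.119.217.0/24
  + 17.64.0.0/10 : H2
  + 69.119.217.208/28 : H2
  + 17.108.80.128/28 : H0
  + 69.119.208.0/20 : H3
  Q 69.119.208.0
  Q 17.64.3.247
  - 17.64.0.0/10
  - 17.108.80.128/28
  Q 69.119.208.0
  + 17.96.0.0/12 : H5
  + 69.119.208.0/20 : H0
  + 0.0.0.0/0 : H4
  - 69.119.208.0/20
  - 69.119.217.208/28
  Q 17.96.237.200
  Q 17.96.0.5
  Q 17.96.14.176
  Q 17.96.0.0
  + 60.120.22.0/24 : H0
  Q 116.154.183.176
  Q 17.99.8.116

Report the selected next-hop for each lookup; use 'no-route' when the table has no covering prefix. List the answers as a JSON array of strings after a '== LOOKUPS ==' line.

Apply in order:
  + 69.119.217.0/24 (H5) depth=24
  - 69.119.217.0/24 clear@24
  + 17.64.0.0/10 (H2) depth=10
  + 69.119.217.208/28 (H2) depth=28
  + 17.108.80.128/28 (H0) depth=28
  + 69.119.208.0/20 (H3) depth=20
  Q 69.119.208.0: descend 01000101011101111101 ; hops seen [H3] ; pick H3
  Q 17.64.3.247: descend 0001000101 ; hops seen [H2] ; pick H2
  - 17.64.0.0/10 clear@10
  - 17.108.80.128/28 clear@28
  Q 69.119.208.0: descend 01000101011101111101 ; hops seen [H3] ; pick H3
  + 17.96.0.0/12 (H5) depth=12
  + 69.119.208.0/20 (H0) depth=20
  + 0.0.0.0/0 (H4) depth=0
  - 69.119.208.0/20 clear@20
  - 69.119.217.208/28 clear@28
  Q 17.96.237.200: descend 000100010110 ; hops seen [H4,H5] ; pick H5
  Q 17.96.0.5: descend 000100010110 ; hops seen [H4,H5] ; pick H5
  Q 17.96.14.176: descend 000100010110 ; hops seen [H4,H5] ; pick H5
  Q 17.96.0.0: descend 000100010110 ; hops seen [H4,H5] ; pick H5
  + 60.120.22.0/24 (H0) depth=24
  Q 116.154.183.176: descend 01 ; hops seen [H4] ; pick H4
  Q 17.99.8.116: descend 000100010110 ; hops seen [H4,H5] ; pick H5

== LOOKUPS ==
["H3","H2","H3","H5","H5","H5","H5","H4","H5"]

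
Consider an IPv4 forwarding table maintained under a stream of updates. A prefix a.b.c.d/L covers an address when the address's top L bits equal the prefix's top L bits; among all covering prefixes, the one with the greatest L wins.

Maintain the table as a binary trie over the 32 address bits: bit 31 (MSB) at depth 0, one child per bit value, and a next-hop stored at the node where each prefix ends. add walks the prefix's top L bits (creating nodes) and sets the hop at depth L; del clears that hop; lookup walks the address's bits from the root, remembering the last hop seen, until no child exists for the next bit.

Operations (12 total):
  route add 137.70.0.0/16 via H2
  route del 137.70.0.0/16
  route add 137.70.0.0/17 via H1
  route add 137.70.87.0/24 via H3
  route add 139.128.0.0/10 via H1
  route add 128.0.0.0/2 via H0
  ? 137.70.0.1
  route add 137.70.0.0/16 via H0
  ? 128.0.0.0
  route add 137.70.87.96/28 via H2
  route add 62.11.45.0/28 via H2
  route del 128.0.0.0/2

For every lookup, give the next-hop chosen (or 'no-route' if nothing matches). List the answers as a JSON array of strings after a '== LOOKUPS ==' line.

Apply in order:
  + 137.70.0.0/16 (H2) depth=16
  del 137.70.0.0/16 (clear depth 16)
  + 137.70.0.0/17 (H1) depth=17
  + 137.70.87.0/24 (H3) depth=24
  + 139.128.0.0/10 (H1) depth=10
  + 128.0.0.0/2 (H0) depth=2
  Q 137.70.0.1: descend 10001001010001100 ; hops seen [H0,H1] ; pick H1
  + 137.70.0.0/16 (H0) depth=16
  Q 128.0.0.0: descend 1000 ; hops seen [H0] ; pick H0
  + 137.70.87.96/28 (H2) depth=28
  + 62.11.45.0/28 (H2) depth=28
  del 128.0.0.0/2 (clear depth 2)

== LOOKUPS ==
["H1","H0"]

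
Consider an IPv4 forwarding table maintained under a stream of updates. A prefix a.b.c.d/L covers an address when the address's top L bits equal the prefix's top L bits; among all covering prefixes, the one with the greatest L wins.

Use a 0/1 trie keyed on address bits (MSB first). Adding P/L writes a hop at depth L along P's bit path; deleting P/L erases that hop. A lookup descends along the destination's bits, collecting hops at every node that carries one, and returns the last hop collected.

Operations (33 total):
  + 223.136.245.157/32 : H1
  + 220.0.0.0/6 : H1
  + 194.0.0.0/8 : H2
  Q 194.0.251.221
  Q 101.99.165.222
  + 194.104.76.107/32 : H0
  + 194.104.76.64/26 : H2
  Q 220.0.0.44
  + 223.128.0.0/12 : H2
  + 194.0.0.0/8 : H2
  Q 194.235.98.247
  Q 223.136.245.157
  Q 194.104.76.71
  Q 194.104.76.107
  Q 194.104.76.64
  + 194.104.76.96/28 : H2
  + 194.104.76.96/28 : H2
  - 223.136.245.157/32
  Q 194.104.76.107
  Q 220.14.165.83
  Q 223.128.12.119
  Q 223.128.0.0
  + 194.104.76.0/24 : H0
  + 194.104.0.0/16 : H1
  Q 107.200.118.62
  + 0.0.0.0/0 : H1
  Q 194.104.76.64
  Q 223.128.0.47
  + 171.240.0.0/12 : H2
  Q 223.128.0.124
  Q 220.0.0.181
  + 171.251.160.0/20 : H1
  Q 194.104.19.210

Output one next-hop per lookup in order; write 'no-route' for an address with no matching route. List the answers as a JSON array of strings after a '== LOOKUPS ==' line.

Apply in order:
  add 223.136.245.157/32 -> H1 at depth 32
  add 220.0.0.0/6 -> H1 at depth 6
  add 194.0.0.0/8 -> H2 at depth 8
  lookup 194.0.251.221: bits 11000010 walk d0:-→d1:-→d2:-→d3:-→d4:-→d5:-→d6:-→d7:-→d8:H2 -> H2
  lookup 101.99.165.222: bits ε walk d0:- -> no-route
  add 194.104.76.107/32 -> H0 at depth 32
  add 194.104.76.64/26 -> H2 at depth 26
  lookup 220.0.0.44: bits 110111 walk d0:-→d1:-→d2:-→d3:-→d4:-→d5:-→d6:H1 -> H1
  add 223.128.0.0/12 -> H2 at depth 12
  add 194.0.0.0/8 -> H2 at depth 8
  lookup 194.235.98.247: bits 11000010 walk d0:-→d1:-→d2:-→d3:-→d4:-→d5:-→d6:-→d7:-→d8:H2 -> H2
  lookup 223.136.245.157: bits 11011111100010001111010110011101 walk d0:-→d1:-→d2:-→d3:-→d4:-→d5:-→d6:H1→d7:-→d8:-→d9:-→d10:-→d11:-→d12:H2→d13:-→d14:-→d15:-→d16:-→d17:-→d18:-→d19:-→d20:-→d21:-→d22:-→d23:-→d24:-→d25:-→d26:-→d27:-→d28:-→d29:-→d30:-→d31:-→d32:H1 -> H1
  lookup 194.104.76.71: bits 11000010011010000100110001 walk d0:-→d1:-→d2:-→d3:-→d4:-→d5:-→d6:-→d7:-→d8:H2→d9:-→d10:-→d11:-→d12:-→d13:-→d14:-→d15:-→d16:-→d17:-→d18:-→d19:-→d20:-→d21:-→d22:-→d23:-→d24:-→d25:-→d26:H2 -> H2
  lookup 194.104.76.107: bits 11000010011010000100110001101011 walk d0:-→d1:-→d2:-→d3:-→d4:-→d5:-→d6:-→d7:-→d8:H2→d9:-→d10:-→d11:-→d12:-→d13:-→d14:-→d15:-→d16:-→d17:-→d18:-→d19:-→d20:-→d21:-→d22:-→d23:-→d24:-→d25:-→d26:H2→d27:-→d28:-→d29:-→d30:-→d31:-→d32:H0 -> H0
  lookup 194.104.76.64: bits 11000010011010000100110001 walk d0:-→d1:-→d2:-→d3:-→d4:-→d5:-→d6:-→d7:-→d8:H2→d9:-→d10:-→d11:-→d12:-→d13:-→d14:-→d15:-→d16:-→d17:-→d18:-→d19:-→d20:-→d21:-→d22:-→d23:-→d24:-→d25:-→d26:H2 -> H2
  add 194.104.76.96/28 -> H2 at depth 28
  add 194.104.76.96/28 -> H2 at depth 28
  del 223.136.245.157/32 (clear depth 32)
  lookup 194.104.76.107: bits 11000010011010000100110001101011 walk d0:-→d1:-→d2:-→d3:-→d4:-→d5:-→d6:-→d7:-→d8:H2→d9:-→d10:-→d11:-→d12:-→d13:-→d14:-→d15:-→d16:-→d17:-→d18:-→d19:-→d20:-→d21:-→d22:-→d23:-→d24:-→d25:-→d26:H2→d27:-→d28:H2→d29:-→d30:-→d31:-→d32:H0 -> H0
  lookup 220.14.165.83: bits 110111 walk d0:-→d1:-→d2:-→d3:-→d4:-→d5:-→d6:H1 -> H1
  lookup 223.128.12.119: bits 110111111000 walk d0:-→d1:-→d2:-→d3:-→d4:-→d5:-→d6:H1→d7:-→d8:-→d9:-→d10:-→d11:-→d12:H2 -> H2
  lookup 223.128.0.0: bits 110111111000 walk d0:-→d1:-→d2:-→d3:-→d4:-→d5:-→d6:H1→d7:-→d8:-→d9:-→d10:-→d11:-→d12:H2 -> H2
  add 194.104.76.0/24 -> H0 at depth 24
  add 194.104.0.0/16 -> H1 at depth 16
  lookup 107.200.118.62: bits ε walk d0:- -> no-route
  add 0.0.0.0/0 -> H1 at depth 0
  lookup 194.104.76.64: bits 11000010011010000100110001 walk d0:H1→d1:-→d2:-→d3:-→d4:-→d5:-→d6:-→d7:-→d8:H2→d9:-→d10:-→d11:-→d12:-→d13:-→d14:-→d15:-→d16:H1→d17:-→d18:-→d19:-→d20:-→d21:-→d22:-→d23:-→d24:H0→d25:-→d26:H2 -> H2
  lookup 223.128.0.47: bits 110111111000 walk d0:H1→d1:-→d2:-→d3:-→d4:-→d5:-→d6:H1→d7:-→d8:-→d9:-→d10:-→d11:-→d12:H2 -> H2
  add 171.240.0.0/12 -> H2 at depth 12
  lookup 223.128.0.124: bits 110111111000 walk d0:H1→d1:-→d2:-→d3:-→d4:-→d5:-→d6:H1→d7:-→d8:-→d9:-→d10:-→d11:-→d12:H2 -> H2
  lookup 220.0.0.181: bits 110111 walk d0:H1→d1:-→d2:-→d3:-→d4:-→d5:-→d6:H1 -> H1
  add 171.251.160.0/20 -> H1 at depth 20
  lookup 194.104.19.210: bits 11000010011010000 walk d0:H1→d1:-→d2:-→d3:-→d4:-→d5:-→d6:-→d7:-→d8:H2→d9:-→d10:-→d11:-→d12:-→d13:-→d14:-→d15:-→d16:H1→d17:- -> H1

== LOOKUPS ==
["H2","no-route","H1","H2","H1","H2","H0","H2","H0","H1","H2","H2","no-route","H2","H2","H2","H1","H1"]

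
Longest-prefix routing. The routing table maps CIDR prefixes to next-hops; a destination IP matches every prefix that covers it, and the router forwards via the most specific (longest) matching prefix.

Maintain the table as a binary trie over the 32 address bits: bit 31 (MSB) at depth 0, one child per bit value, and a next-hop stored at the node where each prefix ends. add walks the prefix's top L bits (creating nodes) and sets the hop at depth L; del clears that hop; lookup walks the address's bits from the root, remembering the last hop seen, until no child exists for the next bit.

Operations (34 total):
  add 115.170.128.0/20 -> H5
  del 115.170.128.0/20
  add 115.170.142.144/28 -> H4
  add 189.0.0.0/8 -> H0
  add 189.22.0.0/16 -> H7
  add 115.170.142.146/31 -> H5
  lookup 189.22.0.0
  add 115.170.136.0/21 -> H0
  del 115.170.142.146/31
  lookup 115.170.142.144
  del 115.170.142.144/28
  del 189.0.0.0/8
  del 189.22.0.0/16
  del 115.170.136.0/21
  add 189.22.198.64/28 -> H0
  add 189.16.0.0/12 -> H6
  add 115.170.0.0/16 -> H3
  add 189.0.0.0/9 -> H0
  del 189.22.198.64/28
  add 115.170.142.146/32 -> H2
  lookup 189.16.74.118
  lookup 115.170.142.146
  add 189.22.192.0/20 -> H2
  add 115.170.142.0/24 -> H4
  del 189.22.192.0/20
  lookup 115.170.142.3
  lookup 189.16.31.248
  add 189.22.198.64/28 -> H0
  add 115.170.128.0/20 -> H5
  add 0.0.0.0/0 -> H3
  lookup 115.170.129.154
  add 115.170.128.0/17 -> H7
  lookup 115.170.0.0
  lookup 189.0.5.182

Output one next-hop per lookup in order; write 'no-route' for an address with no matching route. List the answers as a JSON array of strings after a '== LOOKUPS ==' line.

Apply in order:
  add 115.170.128.0/20 -> H5 at depth 20
  - 115.170.128.0/20 clear@20
  add 115.170.142.144/28 -> H4 at depth 28
  add 189.0.0.0/8 -> H0 at depth 8
  add 189.22.0.0/16 -> H7 at depth 16
  add 115.170.142.146/31 -> H5 at depth 31
  ? 189.22.0.0  path d0:-→d1:-→d2:-→d3:-→d4:-→d5:-→d6:-→d7:-→d8:H0→d9:-→d10:-→d11:-→d12:-→d13:-→d14:-→d15:-→d16:H7  best=H7
  add 115.170.136.0/21 -> H0 at depth 21
  - 115.170.142.146/31 clear@31
  ? 115.170.142.144  path d0:-→d1:-→d2:-→d3:-→d4:-→d5:-→d6:-→d7:-→d8:-→d9:-→d10:-→d11:-→d12:-→d13:-→d14:-→d15:-→d16:-→d17:-→d18:-→d19:-→d20:-→d21:H0→d22:-→d23:-→d24:-→d25:-→d26:-→d27:-→d28:H4→d29:-→d30:-  best=H4
  - 115.170.142.144/28 clear@28
  - 189.0.0.0/8 clear@8
  - 189.22.0.0/16 clear@16
  - 115.170.136.0/21 clear@21
  add 189.22.198.64/28 -> H0 at depth 28
  add 189.16.0.0/12 -> H6 at depth 12
  add 115.170.0.0/16 -> H3 at depth 16
  add 189.0.0.0/9 -> H0 at depth 9
  - 189.22.198.64/28 clear@28
  add 115.170.142.146/32 -> H2 at depth 32
  ? 189.16.74.118  path d0:-→d1:-→d2:-→d3:-→d4:-→d5:-→d6:-→d7:-→d8:-→d9:H0→d10:-→d11:-→d12:H6→d13:-  best=H6
  ? 115.170.142.146  path d0:-→d1:-→d2:-→d3:-→d4:-→d5:-→d6:-→d7:-→d8:-→d9:-→d10:-→d11:-→d12:-→d13:-→d14:-→d15:-→d16:H3→d17:-→d18:-→d19:-→d20:-→d21:-→d22:-→d23:-→d24:-→d25:-→d26:-→d27:-→d28:-→d29:-→d30:-→d31:-→d32:H2  best=H2
  add 189.22.192.0/20 -> H2 at depth 20
  add 115.170.142.0/24 -> H4 at depth 24
  - 189.22.192.0/20 clear@20
  ? 115.170.142.3  path d0:-→d1:-→d2:-→d3:-→d4:-→d5:-→d6:-→d7:-→d8:-→d9:-→d10:-→d11:-→d12:-→d13:-→d14:-→d15:-→d16:H3→d17:-→d18:-→d19:-→d20:-→d21:-→d22:-→d23:-→d24:H4  best=H4
  ? 189.16.31.248  path d0:-→d1:-→d2:-→d3:-→d4:-→d5:-→d6:-→d7:-→d8:-→d9:H0→d10:-→d11:-→d12:H6→d13:-  best=H6
  add 189.22.198.64/28 -> H0 at depth 28
  add 115.170.128.0/20 -> H5 at depth 20
  add 0.0.0.0/0 -> H3 at depth 0
  ? 115.170.129.154  path d0:H3→d1:-→d2:-→d3:-→d4:-→d5:-→d6:-→d7:-→d8:-→d9:-→d10:-→d11:-→d12:-→d13:-→d14:-→d15:-→d16:H3→d17:-→d18:-→d19:-→d20:H5  best=H5
  add 115.170.128.0/17 -> H7 at depth 17
  ? 115.170.0.0  path d0:H3→d1:-→d2:-→d3:-→d4:-→d5:-→d6:-→d7:-→d8:-→d9:-→d10:-→d11:-→d12:-→d13:-→d14:-→d15:-→d16:H3  best=H3
  ? 189.0.5.182  path d0:H3→d1:-→d2:-→d3:-→d4:-→d5:-→d6:-→d7:-→d8:-→d9:H0→d10:-→d11:-  best=H0

== LOOKUPS ==
["H7","H4","H6","H2","H4","H6","H5","H3","H0"]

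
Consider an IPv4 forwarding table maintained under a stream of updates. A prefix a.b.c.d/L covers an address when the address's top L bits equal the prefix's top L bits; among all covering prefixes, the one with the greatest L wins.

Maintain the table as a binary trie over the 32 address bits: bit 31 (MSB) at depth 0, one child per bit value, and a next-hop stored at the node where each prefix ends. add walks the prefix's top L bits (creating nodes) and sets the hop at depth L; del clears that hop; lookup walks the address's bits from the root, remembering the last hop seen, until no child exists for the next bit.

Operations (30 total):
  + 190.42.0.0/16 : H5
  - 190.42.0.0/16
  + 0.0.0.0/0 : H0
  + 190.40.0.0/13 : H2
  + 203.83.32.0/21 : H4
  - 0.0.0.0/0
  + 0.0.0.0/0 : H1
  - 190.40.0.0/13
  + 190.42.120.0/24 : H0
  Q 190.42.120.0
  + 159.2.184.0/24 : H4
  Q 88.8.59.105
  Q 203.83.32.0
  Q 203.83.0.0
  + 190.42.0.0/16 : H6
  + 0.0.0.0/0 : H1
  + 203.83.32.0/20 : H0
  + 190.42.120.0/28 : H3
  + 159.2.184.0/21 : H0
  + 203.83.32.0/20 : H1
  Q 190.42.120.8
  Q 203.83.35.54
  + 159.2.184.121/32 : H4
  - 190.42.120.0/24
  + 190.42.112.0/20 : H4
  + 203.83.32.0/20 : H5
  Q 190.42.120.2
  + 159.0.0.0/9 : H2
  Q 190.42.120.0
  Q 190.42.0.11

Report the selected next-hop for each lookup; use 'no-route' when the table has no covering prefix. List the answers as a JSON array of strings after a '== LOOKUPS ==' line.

Process each operation:
  + 190.42.0.0/16 (H5) depth=16
  - 190.42.0.0/16 clear@16
  + 0.0.0.0/0 (H0) depth=0
  + 190.40.0.0/13 (H2) depth=13
  + 203.83.32.0/21 (H4) depth=21
  - 0.0.0.0/0 clear@0
  + 0.0.0.0/0 (H1) depth=0
  - 190.40.0.0/13 clear@13
  + 190.42.120.0/24 (H0) depth=24
  Q 190.42.120.0: descend 101111100010101001111000 ; hops seen [H1,H0] ; pick H0
  + 159.2.184.0/24 (H4) depth=24
  Q 88.8.59.105: descend ε ; hops seen [H1] ; pick H1
  Q 203.83.32.0: descend 110010110101001100100 ; hops seen [H1,H4] ; pick H4
  Q 203.83.0.0: descend 110010110101001100 ; hops seen [H1] ; pick H1
  + 190.42.0.0/16 (H6) depth=16
  + 0.0.0.0/0 (H1) depth=0
  + 203.83.32.0/20 (H0) depth=20
  + 190.42.120.0/28 (H3) depth=28
  + 159.2.184.0/21 (H0) depth=21
  + 203.83.32.0/20 (H1) depth=20
  Q 190.42.120.8: descend 1011111000101010011110000000 ; hops seen [H1,H6,H0,H3] ; pick H3
  Q 203.83.35.54: descend 110010110101001100100 ; hops seen [H1,H1,H4] ; pick H4
  + 159.2.184.121/32 (H4) depth=32
  - 190.42.120.0/24 clear@24
  + 190.42.112.0/20 (H4) depth=20
  + 203.83.32.0/20 (H5) depth=20
  Q 190.42.120.2: descend 1011111000101010011110000000 ; hops seen [H1,H6,H4,H3] ; pick H3
  + 159.0.0.0/9 (H2) depth=9
  Q 190.42.120.0: descend 1011111000101010011110000000 ; hops seen [H1,H6,H4,H3] ; pick H3
  Q 190.42.0.11: descend 10111110001010100 ; hops seen [H1,H6] ; pick H6

== LOOKUPS ==
["H0","H1","H4","H1","H3","H4","H3","H3","H6"]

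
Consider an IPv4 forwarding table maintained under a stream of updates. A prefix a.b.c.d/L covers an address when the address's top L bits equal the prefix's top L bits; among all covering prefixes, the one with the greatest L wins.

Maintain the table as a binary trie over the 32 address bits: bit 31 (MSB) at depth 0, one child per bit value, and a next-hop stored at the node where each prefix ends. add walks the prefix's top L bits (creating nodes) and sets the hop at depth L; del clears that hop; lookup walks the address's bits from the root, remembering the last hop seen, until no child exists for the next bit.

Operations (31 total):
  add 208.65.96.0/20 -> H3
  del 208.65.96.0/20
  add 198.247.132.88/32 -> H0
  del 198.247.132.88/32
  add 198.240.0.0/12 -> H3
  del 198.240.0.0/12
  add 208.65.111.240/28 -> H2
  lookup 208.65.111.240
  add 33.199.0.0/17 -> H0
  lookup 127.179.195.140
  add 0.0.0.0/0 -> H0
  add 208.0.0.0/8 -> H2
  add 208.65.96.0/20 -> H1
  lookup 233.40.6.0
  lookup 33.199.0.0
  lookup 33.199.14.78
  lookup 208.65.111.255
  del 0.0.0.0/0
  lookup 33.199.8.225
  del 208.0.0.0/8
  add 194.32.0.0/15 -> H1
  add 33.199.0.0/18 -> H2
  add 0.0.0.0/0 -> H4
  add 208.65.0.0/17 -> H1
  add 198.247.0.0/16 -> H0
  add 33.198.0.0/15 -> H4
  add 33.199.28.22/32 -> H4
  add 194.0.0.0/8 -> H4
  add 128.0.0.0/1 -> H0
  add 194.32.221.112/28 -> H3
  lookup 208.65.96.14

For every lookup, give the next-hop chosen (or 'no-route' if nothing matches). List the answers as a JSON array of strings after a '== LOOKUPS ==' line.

Process each operation:
  add 208.65.96.0/20 -> H3 at depth 20
  del 208.65.96.0/20 (clear depth 20)
  add 198.247.132.88/32 -> H0 at depth 32
  del 198.247.132.88/32 (clear depth 32)
  add 198.240.0.0/12 -> H3 at depth 12
  del 198.240.0.0/12 (clear depth 12)
  add 208.65.111.240/28 -> H2 at depth 28
  lookup 208.65.111.240: bits 1101000001000001011011111111 walk d0:-→d1:-→d2:-→d3:-→d4:-→d5:-→d6:-→d7:-→d8:-→d9:-→d10:-→d11:-→d12:-→d13:-→d14:-→d15:-→d16:-→d17:-→d18:-→d19:-→d20:-→d21:-→d22:-→d23:-→d24:-→d25:-→d26:-→d27:-→d28:H2 -> H2
  add 33.199.0.0/17 -> H0 at depth 17
  lookup 127.179.195.140: bits 0 walk d0:-→d1:- -> no-route
  add 0.0.0.0/0 -> H0 at depth 0
  add 208.0.0.0/8 -> H2 at depth 8
  add 208.65.96.0/20 -> H1 at depth 20
  lookup 233.40.6.0: bits 11 walk d0:H0→d1:-→d2:- -> H0
  lookup 33.199.0.0: bits 00100001110001110 walk d0:H0→d1:-→d2:-→d3:-→d4:-→d5:-→d6:-→d7:-→d8:-→d9:-→d10:-→d11:-→d12:-→d13:-→d14:-→d15:-→d16:-→d17:H0 -> H0
  lookup 33.199.14.78: bits 00100001110001110 walk d0:H0→d1:-→d2:-→d3:-→d4:-→d5:-→d6:-→d7:-→d8:-→d9:-→d10:-→d11:-→d12:-→d13:-→d14:-→d15:-→d16:-→d17:H0 -> H0
  lookup 208.65.111.255: bits 1101000001000001011011111111 walk d0:H0→d1:-→d2:-→d3:-→d4:-→d5:-→d6:-→d7:-→d8:H2→d9:-→d10:-→d11:-→d12:-→d13:-→d14:-→d15:-→d16:-→d17:-→d18:-→d19:-→d20:H1→d21:-→d22:-→d23:-→d24:-→d25:-→d26:-→d27:-→d28:H2 -> H2
  del 0.0.0.0/0 (clear depth 0)
  lookup 33.199.8.225: bits 00100001110001110 walk d0:-→d1:-→d2:-→d3:-→d4:-→d5:-→d6:-→d7:-→d8:-→d9:-→d10:-→d11:-→d12:-→d13:-→d14:-→d15:-→d16:-→d17:H0 -> H0
  del 208.0.0.0/8 (clear depth 8)
  add 194.32.0.0/15 -> H1 at depth 15
  add 33.199.0.0/18 -> H2 at depth 18
  add 0.0.0.0/0 -> H4 at depth 0
  add 208.65.0.0/17 -> H1 at depth 17
  add 198.247.0.0/16 -> H0 at depth 16
  add 33.198.0.0/15 -> H4 at depth 15
  add 33.199.28.22/32 -> H4 at depth 32
  add 194.0.0.0/8 -> H4 at depth 8
  add 128.0.0.0/1 -> H0 at depth 1
  add 194.32.221.112/28 -> H3 at depth 28
  lookup 208.65.96.14: bits 11010000010000010110 walk d0:H4→d1:H0→d2:-→d3:-→d4:-→d5:-→d6:-→d7:-→d8:-→d9:-→d10:-→d11:-→d12:-→d13:-→d14:-→d15:-→d16:-→d17:H1→d18:-→d19:-→d20:H1 -> H1

== LOOKUPS ==
["H2","no-route","H0","H0","H0","H2","H0","H1"]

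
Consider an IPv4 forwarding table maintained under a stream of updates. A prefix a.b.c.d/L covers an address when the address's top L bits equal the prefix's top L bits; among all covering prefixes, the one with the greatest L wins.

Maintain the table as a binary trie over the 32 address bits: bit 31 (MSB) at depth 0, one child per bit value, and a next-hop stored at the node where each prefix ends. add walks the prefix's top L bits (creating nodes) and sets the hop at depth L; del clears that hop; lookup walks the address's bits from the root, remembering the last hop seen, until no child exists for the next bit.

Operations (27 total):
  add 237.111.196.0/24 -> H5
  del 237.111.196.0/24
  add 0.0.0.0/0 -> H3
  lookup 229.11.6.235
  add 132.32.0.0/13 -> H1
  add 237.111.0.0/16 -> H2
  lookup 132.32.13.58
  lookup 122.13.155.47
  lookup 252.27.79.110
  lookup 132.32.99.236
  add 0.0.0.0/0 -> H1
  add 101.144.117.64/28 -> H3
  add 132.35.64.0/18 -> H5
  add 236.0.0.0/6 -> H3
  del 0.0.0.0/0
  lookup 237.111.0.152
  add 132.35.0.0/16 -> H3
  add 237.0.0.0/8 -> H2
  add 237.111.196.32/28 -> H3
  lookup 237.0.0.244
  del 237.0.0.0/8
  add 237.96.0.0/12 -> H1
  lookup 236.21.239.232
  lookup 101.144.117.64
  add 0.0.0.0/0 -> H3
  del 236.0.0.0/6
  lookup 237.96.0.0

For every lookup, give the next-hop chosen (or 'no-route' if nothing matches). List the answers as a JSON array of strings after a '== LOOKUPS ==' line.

Trace:
  + 237.111.196.0/24 (H5) depth=24
  del 237.111.196.0/24 (clear depth 24)
  + 0.0.0.0/0 (H3) depth=0
  ? 229.11.6.235  path d0:H3→d1:-→d2:-→d3:-→d4:-  best=H3
  + 132.32.0.0/13 (H1) depth=13
  + 237.111.0.0/16 (H2) depth=16
  ? 132.32.13.58  path d0:H3→d1:-→d2:-→d3:-→d4:-→d5:-→d6:-→d7:-→d8:-→d9:-→d10:-→d11:-→d12:-→d13:H1  best=H1
  ? 122.13.155.47  path d0:H3  best=H3
  ? 252.27.79.110  path d0:H3→d1:-→d2:-→d3:-  best=H3
  ? 132.32.99.236  path d0:H3→d1:-→d2:-→d3:-→d4:-→d5:-→d6:-→d7:-→d8:-→d9:-→d10:-→d11:-→d12:-→d13:H1  best=H1
  + 0.0.0.0/0 (H1) depth=0
  + 101.144.117.64/28 (H3) depth=28
  + 132.35.64.0/18 (H5) depth=18
  + 236.0.0.0/6 (H3) depth=6
  del 0.0.0.0/0 (clear depth 0)
  ? 237.111.0.152  path d0:-→d1:-→d2:-→d3:-→d4:-→d5:-→d6:H3→d7:-→d8:-→d9:-→d10:-→d11:-→d12:-→d13:-→d14:-→d15:-→d16:H2  best=H2
  + 132.35.0.0/16 (H3) depth=16
  + 237.0.0.0/8 (H2) depth=8
  + 237.111.196.32/28 (H3) depth=28
  ? 237.0.0.244  path d0:-→d1:-→d2:-→d3:-→d4:-→d5:-→d6:H3→d7:-→d8:H2→d9:-  best=H2
  del 237.0.0.0/8 (clear depth 8)
  + 237.96.0.0/12 (H1) depth=12
  ? 236.21.239.232  path d0:-→d1:-→d2:-→d3:-→d4:-→d5:-→d6:H3→d7:-  best=H3
  ? 101.144.117.64  path d0:-→d1:-→d2:-→d3:-→d4:-→d5:-→d6:-→d7:-→d8:-→d9:-→d10:-→d11:-→d12:-→d13:-→d14:-→d15:-→d16:-→d17:-→d18:-→d19:-→d20:-→d21:-→d22:-→d23:-→d24:-→d25:-→d26:-→d27:-→d28:H3  best=H3
  + 0.0.0.0/0 (H3) depth=0
  del 236.0.0.0/6 (clear depth 6)
  ? 237.96.0.0  path d0:H3→d1:-→d2:-→d3:-→d4:-→d5:-→d6:-→d7:-→d8:-→d9:-→d10:-→d11:-→d12:H1  best=H1

== LOOKUPS ==
["H3","H1","H3","H3","H1","H2","H2","H3","H3","H1"]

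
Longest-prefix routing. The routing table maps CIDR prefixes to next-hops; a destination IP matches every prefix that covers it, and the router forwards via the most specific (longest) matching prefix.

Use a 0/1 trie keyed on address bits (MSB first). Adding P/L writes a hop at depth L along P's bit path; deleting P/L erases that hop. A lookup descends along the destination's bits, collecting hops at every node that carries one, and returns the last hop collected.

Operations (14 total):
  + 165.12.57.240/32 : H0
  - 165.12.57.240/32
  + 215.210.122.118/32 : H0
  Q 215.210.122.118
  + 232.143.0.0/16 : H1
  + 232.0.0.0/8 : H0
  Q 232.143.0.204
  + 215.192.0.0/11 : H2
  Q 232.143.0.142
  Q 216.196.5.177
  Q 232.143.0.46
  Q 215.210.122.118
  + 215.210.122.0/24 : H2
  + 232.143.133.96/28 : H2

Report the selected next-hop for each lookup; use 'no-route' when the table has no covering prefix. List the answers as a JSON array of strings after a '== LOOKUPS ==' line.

Process each operation:
  add 165.12.57.240/32 -> H0 at depth 32
  - 165.12.57.240/32 clear@32
  add 215.210.122.118/32 -> H0 at depth 32
  ? 215.210.122.118  path d0:-→d1:-→d2:-→d3:-→d4:-→d5:-→d6:-→d7:-→d8:-→d9:-→d10:-→d11:-→d12:-→d13:-→d14:-→d15:-→d16:-→d17:-→d18:-→d19:-→d20:-→d21:-→d22:-→d23:-→d24:-→d25:-→d26:-→d27:-→d28:-→d29:-→d30:-→d31:-→d32:H0  best=H0
  add 232.143.0.0/16 -> H1 at depth 16
  add 232.0.0.0/8 -> H0 at depth 8
  ? 232.143.0.204  path d0:-→d1:-→d2:-→d3:-→d4:-→d5:-→d6:-→d7:-→d8:H0→d9:-→d10:-→d11:-→d12:-→d13:-→d14:-→d15:-→d16:H1  best=H1
  add 215.192.0.0/11 -> H2 at depth 11
  ? 232.143.0.142  path d0:-→d1:-→d2:-→d3:-→d4:-→d5:-→d6:-→d7:-→d8:H0→d9:-→d10:-→d11:-→d12:-→d13:-→d14:-→d15:-→d16:H1  best=H1
  ? 216.196.5.177  path d0:-→d1:-→d2:-→d3:-→d4:-  best=no-route
  ? 232.143.0.46  path d0:-→d1:-→d2:-→d3:-→d4:-→d5:-→d6:-→d7:-→d8:H0→d9:-→d10:-→d11:-→d12:-→d13:-→d14:-→d15:-→d16:H1  best=H1
  ? 215.210.122.118  path d0:-→d1:-→d2:-→d3:-→d4:-→d5:-→d6:-→d7:-→d8:-→d9:-→d10:-→d11:H2→d12:-→d13:-→d14:-→d15:-→d16:-→d17:-→d18:-→d19:-→d20:-→d21:-→d22:-→d23:-→d24:-→d25:-→d26:-→d27:-→d28:-→d29:-→d30:-→d31:-→d32:H0  best=H0
  add 215.210.122.0/24 -> H2 at depth 24
  add 232.143.133.96/28 -> H2 at depth 28

== LOOKUPS ==
["H0","H1","H1","no-route","H1","H0"]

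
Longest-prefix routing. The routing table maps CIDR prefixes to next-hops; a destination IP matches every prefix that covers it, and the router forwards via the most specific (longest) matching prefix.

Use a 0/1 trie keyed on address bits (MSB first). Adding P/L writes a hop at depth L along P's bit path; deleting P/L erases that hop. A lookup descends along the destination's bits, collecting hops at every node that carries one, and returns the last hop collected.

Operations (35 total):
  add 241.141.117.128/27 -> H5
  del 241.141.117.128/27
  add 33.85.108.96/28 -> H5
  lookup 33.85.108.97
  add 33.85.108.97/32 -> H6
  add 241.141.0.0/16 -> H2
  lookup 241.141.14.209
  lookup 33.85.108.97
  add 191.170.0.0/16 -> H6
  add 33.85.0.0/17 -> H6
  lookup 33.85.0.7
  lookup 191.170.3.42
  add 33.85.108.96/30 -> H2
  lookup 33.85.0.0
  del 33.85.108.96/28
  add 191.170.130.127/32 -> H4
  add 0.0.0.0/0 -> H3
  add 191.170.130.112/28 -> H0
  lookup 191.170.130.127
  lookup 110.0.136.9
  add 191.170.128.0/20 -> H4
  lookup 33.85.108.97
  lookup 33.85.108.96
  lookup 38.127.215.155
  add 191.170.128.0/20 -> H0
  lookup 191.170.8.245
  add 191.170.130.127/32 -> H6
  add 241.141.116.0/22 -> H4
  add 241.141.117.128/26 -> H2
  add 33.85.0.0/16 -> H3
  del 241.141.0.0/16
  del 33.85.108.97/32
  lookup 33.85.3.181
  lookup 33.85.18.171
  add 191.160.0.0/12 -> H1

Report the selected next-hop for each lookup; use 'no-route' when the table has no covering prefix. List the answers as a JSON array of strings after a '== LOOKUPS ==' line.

Trace:
  add 241.141.117.128/27 -> H5 at depth 27
  del 241.141.117.128/27 (clear depth 27)
  add 33.85.108.96/28 -> H5 at depth 28
  Q 33.85.108.97: descend 0010000101010101011011000110 ; hops seen [H5] ; pick H5
  add 33.85.108.97/32 -> H6 at depth 32
  add 241.141.0.0/16 -> H2 at depth 16
  Q 241.141.14.209: descend 11110001100011010 ; hops seen [H2] ; pick H2
  Q 33.85.108.97: descend 00100001010101010110110001100001 ; hops seen [H5,H6] ; pick H6
  add 191.170.0.0/16 -> H6 at depth 16
  add 33.85.0.0/17 -> H6 at depth 17
  Q 33.85.0.7: descend 00100001010101010 ; hops seen [H6] ; pick H6
  Q 191.170.3.42: descend 1011111110101010 ; hops seen [H6] ; pick H6
  add 33.85.108.96/30 -> H2 at depth 30
  Q 33.85.0.0: descend 00100001010101010 ; hops seen [H6] ; pick H6
  del 33.85.108.96/28 (clear depth 28)
  add 191.170.130.127/32 -> H4 at depth 32
  add 0.0.0.0/0 -> H3 at depth 0
  add 191.170.130.112/28 -> H0 at depth 28
  Q 191.170.130.127: descend 10111111101010101000001001111111 ; hops seen [H3,H6,H0,H4] ; pick H4
  Q 110.0.136.9: descend 0 ; hops seen [H3] ; pick H3
  add 191.170.128.0/20 -> H4 at depth 20
  Q 33.85.108.97: descend 00100001010101010110110001100001 ; hops seen [H3,H6,H2,H6] ; pick H6
  Q 33.85.108.96: descend 0010000101010101011011000110000 ; hops seen [H3,H6,H2] ; pick H2
  Q 38.127.215.155: descend 00100 ; hops seen [H3] ; pick H3
  add 191.170.128.0/20 -> H0 at depth 20
  Q 191.170.8.245: descend 1011111110101010 ; hops seen [H3,H6] ; pick H6
  add 191.170.130.127/32 -> H6 at depth 32
  add 241.141.116.0/22 -> H4 at depth 22
  add 241.141.117.128/26 -> H2 at depth 26
  add 33.85.0.0/16 -> H3 at depth 16
  del 241.141.0.0/16 (clear depth 16)
  del 33.85.108.97/32 (clear depth 32)
  Q 33.85.3.181: descend 00100001010101010 ; hops seen [H3,H3,H6] ; pick H6
  Q 33.85.18.171: descend 00100001010101010 ; hops seen [H3,H3,H6] ; pick H6
  add 191.160.0.0/12 -> H1 at depth 12

== LOOKUPS ==
["H5","H2","H6","H6","H6","H6","H4","H3","H6","H2","H3","H6","H6","H6"]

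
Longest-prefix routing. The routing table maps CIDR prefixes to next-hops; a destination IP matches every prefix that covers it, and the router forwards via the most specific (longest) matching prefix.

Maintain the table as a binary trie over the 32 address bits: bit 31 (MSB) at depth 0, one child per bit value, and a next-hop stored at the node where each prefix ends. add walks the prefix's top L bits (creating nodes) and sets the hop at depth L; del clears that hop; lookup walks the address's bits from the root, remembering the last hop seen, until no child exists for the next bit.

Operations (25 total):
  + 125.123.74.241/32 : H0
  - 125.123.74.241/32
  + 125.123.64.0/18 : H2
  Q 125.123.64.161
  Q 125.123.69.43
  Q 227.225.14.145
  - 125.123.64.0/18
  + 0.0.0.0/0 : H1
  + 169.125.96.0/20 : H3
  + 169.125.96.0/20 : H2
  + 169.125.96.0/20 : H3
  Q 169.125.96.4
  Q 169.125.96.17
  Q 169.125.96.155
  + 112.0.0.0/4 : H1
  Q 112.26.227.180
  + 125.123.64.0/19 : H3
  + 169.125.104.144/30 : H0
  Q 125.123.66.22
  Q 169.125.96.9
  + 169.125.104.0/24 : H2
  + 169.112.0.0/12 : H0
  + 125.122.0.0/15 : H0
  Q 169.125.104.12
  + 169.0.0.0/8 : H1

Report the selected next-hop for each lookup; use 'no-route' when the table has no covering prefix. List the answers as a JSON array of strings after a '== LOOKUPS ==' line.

Apply in order:
  + 125.123.74.241/32 (H0) depth=32
  del 125.123.74.241/32 (clear depth 32)
  + 125.123.64.0/18 (H2) depth=18
  ? 125.123.64.161  path d0:-→d1:-→d2:-→d3:-→d4:-→d5:-→d6:-→d7:-→d8:-→d9:-→d10:-→d11:-→d12:-→d13:-→d14:-→d15:-→d16:-→d17:-→d18:H2→d19:-→d20:-  best=H2
  ? 125.123.69.43  path d0:-→d1:-→d2:-→d3:-→d4:-→d5:-→d6:-→d7:-→d8:-→d9:-→d10:-→d11:-→d12:-→d13:-→d14:-→d15:-→d16:-→d17:-→d18:H2→d19:-→d20:-  best=H2
  ? 227.225.14.145  path d0:-  best=no-route
  del 125.123.64.0/18 (clear depth 18)
  + 0.0.0.0/0 (H1) depth=0
  + 169.125.96.0/20 (H3) depth=20
  + 169.125.96.0/20 (H2) depth=20
  + 169.125.96.0/20 (H3) depth=20
  ? 169.125.96.4  path d0:H1→d1:-→d2:-→d3:-→d4:-→d5:-→d6:-→d7:-→d8:-→d9:-→d10:-→d11:-→d12:-→d13:-→d14:-→d15:-→d16:-→d17:-→d18:-→d19:-→d20:H3  best=H3
  ? 169.125.96.17  path d0:H1→d1:-→d2:-→d3:-→d4:-→d5:-→d6:-→d7:-→d8:-→d9:-→d10:-→d11:-→d12:-→d13:-→d14:-→d15:-→d16:-→d17:-→d18:-→d19:-→d20:H3  best=H3
  ? 169.125.96.155  path d0:H1→d1:-→d2:-→d3:-→d4:-→d5:-→d6:-→d7:-→d8:-→d9:-→d10:-→d11:-→d12:-→d13:-→d14:-→d15:-→d16:-→d17:-→d18:-→d19:-→d20:H3  best=H3
  + 112.0.0.0/4 (H1) depth=4
  ? 112.26.227.180  path d0:H1→d1:-→d2:-→d3:-→d4:H1  best=H1
  + 125.123.64.0/19 (H3) depth=19
  + 169.125.104.144/30 (H0) depth=30
  ? 125.123.66.22  path d0:H1→d1:-→d2:-→d3:-→d4:H1→d5:-→d6:-→d7:-→d8:-→d9:-→d10:-→d11:-→d12:-→d13:-→d14:-→d15:-→d16:-→d17:-→d18:-→d19:H3→d20:-  best=H3
  ? 169.125.96.9  path d0:H1→d1:-→d2:-→d3:-→d4:-→d5:-→d6:-→d7:-→d8:-→d9:-→d10:-→d11:-→d12:-→d13:-→d14:-→d15:-→d16:-→d17:-→d18:-→d19:-→d20:H3  best=H3
  + 169.125.104.0/24 (H2) depth=24
  + 169.112.0.0/12 (H0) depth=12
  + 125.122.0.0/15 (H0) depth=15
  ? 169.125.104.12  path d0:H1→d1:-→d2:-→d3:-→d4:-→d5:-→d6:-→d7:-→d8:-→d9:-→d10:-→d11:-→d12:H0→d13:-→d14:-→d15:-→d16:-→d17:-→d18:-→d19:-→d20:H3→d21:-→d22:-→d23:-→d24:H2  best=H2
  + 169.0.0.0/8 (H1) depth=8

== LOOKUPS ==
["H2","H2","no-route","H3","H3","H3","H1","H3","H3","H2"]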